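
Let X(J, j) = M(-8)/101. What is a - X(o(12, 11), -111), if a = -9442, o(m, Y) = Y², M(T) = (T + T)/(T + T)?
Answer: -953643/101 ≈ -9442.0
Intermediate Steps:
M(T) = 1 (M(T) = (2*T)/((2*T)) = (2*T)*(1/(2*T)) = 1)
X(J, j) = 1/101
a - X(o(12, 11), -111) = -9442 - 1*1/101 = -9442 - 1/101 = -953643/101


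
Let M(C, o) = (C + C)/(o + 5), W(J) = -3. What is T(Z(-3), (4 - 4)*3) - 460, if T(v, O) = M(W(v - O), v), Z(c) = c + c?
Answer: -454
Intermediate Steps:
M(C, o) = 2*C/(5 + o) (M(C, o) = (2*C)/(5 + o) = 2*C/(5 + o))
Z(c) = 2*c
T(v, O) = -6/(5 + v) (T(v, O) = 2*(-3)/(5 + v) = -6/(5 + v))
T(Z(-3), (4 - 4)*3) - 460 = -6/(5 + 2*(-3)) - 460 = -6/(5 - 6) - 460 = -6/(-1) - 460 = -6*(-1) - 460 = 6 - 460 = -454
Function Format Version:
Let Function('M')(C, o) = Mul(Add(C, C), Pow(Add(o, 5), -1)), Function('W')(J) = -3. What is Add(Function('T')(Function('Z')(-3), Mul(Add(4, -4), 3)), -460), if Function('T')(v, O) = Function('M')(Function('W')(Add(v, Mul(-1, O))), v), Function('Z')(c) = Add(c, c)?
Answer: -454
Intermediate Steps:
Function('M')(C, o) = Mul(2, C, Pow(Add(5, o), -1)) (Function('M')(C, o) = Mul(Mul(2, C), Pow(Add(5, o), -1)) = Mul(2, C, Pow(Add(5, o), -1)))
Function('Z')(c) = Mul(2, c)
Function('T')(v, O) = Mul(-6, Pow(Add(5, v), -1)) (Function('T')(v, O) = Mul(2, -3, Pow(Add(5, v), -1)) = Mul(-6, Pow(Add(5, v), -1)))
Add(Function('T')(Function('Z')(-3), Mul(Add(4, -4), 3)), -460) = Add(Mul(-6, Pow(Add(5, Mul(2, -3)), -1)), -460) = Add(Mul(-6, Pow(Add(5, -6), -1)), -460) = Add(Mul(-6, Pow(-1, -1)), -460) = Add(Mul(-6, -1), -460) = Add(6, -460) = -454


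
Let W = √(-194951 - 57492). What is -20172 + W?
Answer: -20172 + I*√252443 ≈ -20172.0 + 502.44*I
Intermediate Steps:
W = I*√252443 (W = √(-252443) = I*√252443 ≈ 502.44*I)
-20172 + W = -20172 + I*√252443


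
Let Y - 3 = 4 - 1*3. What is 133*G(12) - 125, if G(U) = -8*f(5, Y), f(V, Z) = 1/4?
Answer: -391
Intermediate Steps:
Y = 4 (Y = 3 + (4 - 1*3) = 3 + (4 - 3) = 3 + 1 = 4)
f(V, Z) = 1/4 (f(V, Z) = 1*(1/4) = 1/4)
G(U) = -2 (G(U) = -8*1/4 = -2)
133*G(12) - 125 = 133*(-2) - 125 = -266 - 125 = -391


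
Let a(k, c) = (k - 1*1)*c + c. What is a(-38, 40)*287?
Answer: -436240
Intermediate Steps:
a(k, c) = c + c*(-1 + k) (a(k, c) = (k - 1)*c + c = (-1 + k)*c + c = c*(-1 + k) + c = c + c*(-1 + k))
a(-38, 40)*287 = (40*(-38))*287 = -1520*287 = -436240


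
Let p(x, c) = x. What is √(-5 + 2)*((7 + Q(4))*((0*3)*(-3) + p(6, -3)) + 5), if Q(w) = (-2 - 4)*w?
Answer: -97*I*√3 ≈ -168.01*I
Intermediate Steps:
Q(w) = -6*w
√(-5 + 2)*((7 + Q(4))*((0*3)*(-3) + p(6, -3)) + 5) = √(-5 + 2)*((7 - 6*4)*((0*3)*(-3) + 6) + 5) = √(-3)*((7 - 24)*(0*(-3) + 6) + 5) = (I*√3)*(-17*(0 + 6) + 5) = (I*√3)*(-17*6 + 5) = (I*√3)*(-102 + 5) = (I*√3)*(-97) = -97*I*√3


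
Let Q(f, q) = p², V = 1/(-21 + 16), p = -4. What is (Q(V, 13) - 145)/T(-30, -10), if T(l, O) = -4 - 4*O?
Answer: -43/12 ≈ -3.5833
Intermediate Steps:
V = -⅕ (V = 1/(-5) = -⅕ ≈ -0.20000)
Q(f, q) = 16 (Q(f, q) = (-4)² = 16)
(Q(V, 13) - 145)/T(-30, -10) = (16 - 145)/(-4 - 4*(-10)) = -129/(-4 + 40) = -129/36 = -129*1/36 = -43/12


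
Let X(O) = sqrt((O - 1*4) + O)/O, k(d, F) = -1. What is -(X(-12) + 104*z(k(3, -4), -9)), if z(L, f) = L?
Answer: 104 + I*sqrt(7)/6 ≈ 104.0 + 0.44096*I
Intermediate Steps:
X(O) = sqrt(-4 + 2*O)/O (X(O) = sqrt((O - 4) + O)/O = sqrt((-4 + O) + O)/O = sqrt(-4 + 2*O)/O)
-(X(-12) + 104*z(k(3, -4), -9)) = -(sqrt(-4 + 2*(-12))/(-12) + 104*(-1)) = -(-sqrt(-4 - 24)/12 - 104) = -(-I*sqrt(7)/6 - 104) = -(-104 - I*sqrt(7)/6) = 104 + I*sqrt(7)/6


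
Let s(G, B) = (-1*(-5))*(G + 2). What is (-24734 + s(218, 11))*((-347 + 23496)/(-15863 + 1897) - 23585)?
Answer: 3892652847603/6983 ≈ 5.5745e+8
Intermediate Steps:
s(G, B) = 10 + 5*G (s(G, B) = 5*(2 + G) = 10 + 5*G)
(-24734 + s(218, 11))*((-347 + 23496)/(-15863 + 1897) - 23585) = (-24734 + (10 + 5*218))*((-347 + 23496)/(-15863 + 1897) - 23585) = (-24734 + (10 + 1090))*(23149/(-13966) - 23585) = (-24734 + 1100)*(23149*(-1/13966) - 23585) = -23634*(-23149/13966 - 23585) = -23634*(-329411259/13966) = 3892652847603/6983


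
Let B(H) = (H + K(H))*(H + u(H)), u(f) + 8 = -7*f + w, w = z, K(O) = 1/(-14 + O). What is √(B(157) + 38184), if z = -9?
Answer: 6*I*√63838203/143 ≈ 335.24*I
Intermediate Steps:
w = -9
u(f) = -17 - 7*f (u(f) = -8 + (-7*f - 9) = -8 + (-9 - 7*f) = -17 - 7*f)
B(H) = (-17 - 6*H)*(H + 1/(-14 + H)) (B(H) = (H + 1/(-14 + H))*(H + (-17 - 7*H)) = (H + 1/(-14 + H))*(-17 - 6*H) = (-17 - 6*H)*(H + 1/(-14 + H)))
√(B(157) + 38184) = √((-17 - 6*157³ + 67*157² + 232*157)/(-14 + 157) + 38184) = √((-17 - 6*3869893 + 67*24649 + 36424)/143 + 38184) = √((-17 - 23219358 + 1651483 + 36424)/143 + 38184) = √((1/143)*(-21531468) + 38184) = √(-21531468/143 + 38184) = √(-16071156/143) = 6*I*√63838203/143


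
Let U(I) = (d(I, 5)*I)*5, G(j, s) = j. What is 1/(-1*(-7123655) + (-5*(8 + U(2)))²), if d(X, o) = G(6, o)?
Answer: 1/7239255 ≈ 1.3814e-7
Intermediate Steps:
d(X, o) = 6
U(I) = 30*I (U(I) = (6*I)*5 = 30*I)
1/(-1*(-7123655) + (-5*(8 + U(2)))²) = 1/(-1*(-7123655) + (-5*(8 + 30*2))²) = 1/(7123655 + (-5*(8 + 60))²) = 1/(7123655 + (-5*68)²) = 1/(7123655 + (-340)²) = 1/(7123655 + 115600) = 1/7239255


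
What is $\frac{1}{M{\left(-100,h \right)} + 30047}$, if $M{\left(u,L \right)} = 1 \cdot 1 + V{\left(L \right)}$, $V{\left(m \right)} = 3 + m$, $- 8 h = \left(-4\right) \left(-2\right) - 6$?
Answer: $\frac{4}{120203} \approx 3.3277 \cdot 10^{-5}$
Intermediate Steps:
$h = - \frac{1}{4}$ ($h = - \frac{\left(-4\right) \left(-2\right) - 6}{8} = - \frac{8 - 6}{8} = \left(- \frac{1}{8}\right) 2 = - \frac{1}{4} \approx -0.25$)
$M{\left(u,L \right)} = 4 + L$ ($M{\left(u,L \right)} = 1 \cdot 1 + \left(3 + L\right) = 1 + \left(3 + L\right) = 4 + L$)
$\frac{1}{M{\left(-100,h \right)} + 30047} = \frac{1}{\left(4 - \frac{1}{4}\right) + 30047} = \frac{1}{\frac{15}{4} + 30047} = \frac{1}{\frac{120203}{4}} = \frac{4}{120203}$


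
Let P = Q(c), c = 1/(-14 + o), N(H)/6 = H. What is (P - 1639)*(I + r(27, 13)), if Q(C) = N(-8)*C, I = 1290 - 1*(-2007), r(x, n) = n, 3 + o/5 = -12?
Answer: -482674130/89 ≈ -5.4233e+6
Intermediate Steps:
N(H) = 6*H
o = -75 (o = -15 + 5*(-12) = -15 - 60 = -75)
I = 3297 (I = 1290 + 2007 = 3297)
c = -1/89 (c = 1/(-14 - 75) = 1/(-89) = -1/89 ≈ -0.011236)
Q(C) = -48*C (Q(C) = (6*(-8))*C = -48*C)
P = 48/89 (P = -48*(-1/89) = 48/89 ≈ 0.53933)
(P - 1639)*(I + r(27, 13)) = (48/89 - 1639)*(3297 + 13) = -145823/89*3310 = -482674130/89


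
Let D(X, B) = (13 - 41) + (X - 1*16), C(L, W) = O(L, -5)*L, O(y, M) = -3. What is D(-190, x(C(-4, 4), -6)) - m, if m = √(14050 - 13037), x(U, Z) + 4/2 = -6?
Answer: -234 - √1013 ≈ -265.83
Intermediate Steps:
C(L, W) = -3*L
x(U, Z) = -8 (x(U, Z) = -2 - 6 = -8)
D(X, B) = -44 + X (D(X, B) = -28 + (X - 16) = -28 + (-16 + X) = -44 + X)
m = √1013 ≈ 31.828
D(-190, x(C(-4, 4), -6)) - m = (-44 - 190) - √1013 = -234 - √1013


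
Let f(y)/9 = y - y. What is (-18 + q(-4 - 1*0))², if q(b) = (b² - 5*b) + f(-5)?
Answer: 324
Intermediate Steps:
f(y) = 0 (f(y) = 9*(y - y) = 9*0 = 0)
q(b) = b² - 5*b (q(b) = (b² - 5*b) + 0 = b² - 5*b)
(-18 + q(-4 - 1*0))² = (-18 + (-4 - 1*0)*(-5 + (-4 - 1*0)))² = (-18 + (-4 + 0)*(-5 + (-4 + 0)))² = (-18 - 4*(-5 - 4))² = (-18 - 4*(-9))² = (-18 + 36)² = 18² = 324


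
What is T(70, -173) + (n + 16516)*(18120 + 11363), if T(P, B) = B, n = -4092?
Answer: 366296619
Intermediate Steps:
T(70, -173) + (n + 16516)*(18120 + 11363) = -173 + (-4092 + 16516)*(18120 + 11363) = -173 + 12424*29483 = -173 + 366296792 = 366296619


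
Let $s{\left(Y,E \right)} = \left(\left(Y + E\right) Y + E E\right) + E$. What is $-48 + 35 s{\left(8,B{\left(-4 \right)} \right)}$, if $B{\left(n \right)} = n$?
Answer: $1492$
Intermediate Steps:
$s{\left(Y,E \right)} = E + E^{2} + Y \left(E + Y\right)$ ($s{\left(Y,E \right)} = \left(\left(E + Y\right) Y + E^{2}\right) + E = \left(Y \left(E + Y\right) + E^{2}\right) + E = \left(E^{2} + Y \left(E + Y\right)\right) + E = E + E^{2} + Y \left(E + Y\right)$)
$-48 + 35 s{\left(8,B{\left(-4 \right)} \right)} = -48 + 35 \left(-4 + \left(-4\right)^{2} + 8^{2} - 32\right) = -48 + 35 \left(-4 + 16 + 64 - 32\right) = -48 + 35 \cdot 44 = -48 + 1540 = 1492$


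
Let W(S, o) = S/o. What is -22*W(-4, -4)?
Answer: -22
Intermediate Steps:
-22*W(-4, -4) = -(-88)/(-4) = -(-88)*(-1)/4 = -22*1 = -22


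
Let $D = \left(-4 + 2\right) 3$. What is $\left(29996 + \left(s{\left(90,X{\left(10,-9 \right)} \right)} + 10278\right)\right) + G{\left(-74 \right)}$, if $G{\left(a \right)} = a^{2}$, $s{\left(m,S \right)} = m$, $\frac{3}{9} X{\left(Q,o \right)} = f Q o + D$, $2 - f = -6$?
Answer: $45840$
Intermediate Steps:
$f = 8$ ($f = 2 - -6 = 2 + 6 = 8$)
$D = -6$ ($D = \left(-2\right) 3 = -6$)
$X{\left(Q,o \right)} = -18 + 24 Q o$ ($X{\left(Q,o \right)} = 3 \left(8 Q o - 6\right) = 3 \left(-6 + 8 Q o\right) = -18 + 24 Q o$)
$\left(29996 + \left(s{\left(90,X{\left(10,-9 \right)} \right)} + 10278\right)\right) + G{\left(-74 \right)} = \left(29996 + \left(90 + 10278\right)\right) + \left(-74\right)^{2} = \left(29996 + 10368\right) + 5476 = 40364 + 5476 = 45840$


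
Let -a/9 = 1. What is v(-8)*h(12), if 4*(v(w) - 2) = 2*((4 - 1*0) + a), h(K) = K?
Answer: -6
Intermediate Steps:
a = -9 (a = -9*1 = -9)
v(w) = -1/2 (v(w) = 2 + (2*((4 - 1*0) - 9))/4 = 2 + (2*((4 + 0) - 9))/4 = 2 + (2*(4 - 9))/4 = 2 + (2*(-5))/4 = 2 + (1/4)*(-10) = 2 - 5/2 = -1/2)
v(-8)*h(12) = -1/2*12 = -6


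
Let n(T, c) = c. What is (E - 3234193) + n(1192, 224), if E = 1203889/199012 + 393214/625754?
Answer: -201366795461681819/62266277524 ≈ -3.2340e+6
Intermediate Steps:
E = 415796330937/62266277524 (E = 1203889*(1/199012) + 393214*(1/625754) = 1203889/199012 + 196607/312877 = 415796330937/62266277524 ≈ 6.6777)
(E - 3234193) + n(1192, 224) = (415796330937/62266277524 - 3234193) + 224 = -201380743107847195/62266277524 + 224 = -201366795461681819/62266277524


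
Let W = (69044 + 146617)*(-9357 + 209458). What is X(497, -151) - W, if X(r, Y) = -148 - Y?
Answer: -43153981758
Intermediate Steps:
W = 43153981761 (W = 215661*200101 = 43153981761)
X(497, -151) - W = (-148 - 1*(-151)) - 1*43153981761 = (-148 + 151) - 43153981761 = 3 - 43153981761 = -43153981758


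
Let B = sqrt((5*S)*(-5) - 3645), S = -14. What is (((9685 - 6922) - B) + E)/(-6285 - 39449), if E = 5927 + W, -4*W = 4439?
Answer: -30321/182936 + I*sqrt(3295)/45734 ≈ -0.16575 + 0.0012551*I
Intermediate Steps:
W = -4439/4 (W = -1/4*4439 = -4439/4 ≈ -1109.8)
B = I*sqrt(3295) (B = sqrt((5*(-14))*(-5) - 3645) = sqrt(-70*(-5) - 3645) = sqrt(350 - 3645) = sqrt(-3295) = I*sqrt(3295) ≈ 57.402*I)
E = 19269/4 (E = 5927 - 4439/4 = 19269/4 ≈ 4817.3)
(((9685 - 6922) - B) + E)/(-6285 - 39449) = (((9685 - 6922) - I*sqrt(3295)) + 19269/4)/(-6285 - 39449) = ((2763 - I*sqrt(3295)) + 19269/4)/(-45734) = (30321/4 - I*sqrt(3295))*(-1/45734) = -30321/182936 + I*sqrt(3295)/45734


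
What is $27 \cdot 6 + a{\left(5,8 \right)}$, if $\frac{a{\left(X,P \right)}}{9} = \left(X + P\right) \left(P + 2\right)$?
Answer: $1332$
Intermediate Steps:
$a{\left(X,P \right)} = 9 \left(2 + P\right) \left(P + X\right)$ ($a{\left(X,P \right)} = 9 \left(X + P\right) \left(P + 2\right) = 9 \left(P + X\right) \left(2 + P\right) = 9 \left(2 + P\right) \left(P + X\right)$)
$27 \cdot 6 + a{\left(5,8 \right)} = 27 \cdot 6 + \left(9 \cdot 8^{2} + 18 \cdot 8 + 18 \cdot 5 + 9 \cdot 8 \cdot 5\right) = 162 + \left(9 \cdot 64 + 144 + 90 + 360\right) = 162 + \left(576 + 144 + 90 + 360\right) = 162 + 1170 = 1332$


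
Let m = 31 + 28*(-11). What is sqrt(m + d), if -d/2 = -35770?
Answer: sqrt(71263) ≈ 266.95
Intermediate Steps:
m = -277 (m = 31 - 308 = -277)
d = 71540 (d = -2*(-35770) = 71540)
sqrt(m + d) = sqrt(-277 + 71540) = sqrt(71263)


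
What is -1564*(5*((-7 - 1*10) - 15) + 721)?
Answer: -877404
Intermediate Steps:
-1564*(5*((-7 - 1*10) - 15) + 721) = -1564*(5*((-7 - 10) - 15) + 721) = -1564*(5*(-17 - 15) + 721) = -1564*(5*(-32) + 721) = -1564*(-160 + 721) = -1564*561 = -877404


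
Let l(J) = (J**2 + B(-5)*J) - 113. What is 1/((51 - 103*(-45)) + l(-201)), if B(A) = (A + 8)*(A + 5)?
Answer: 1/44974 ≈ 2.2235e-5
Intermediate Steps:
B(A) = (5 + A)*(8 + A) (B(A) = (8 + A)*(5 + A) = (5 + A)*(8 + A))
l(J) = -113 + J**2 (l(J) = (J**2 + (40 + (-5)**2 + 13*(-5))*J) - 113 = (J**2 + (40 + 25 - 65)*J) - 113 = (J**2 + 0*J) - 113 = (J**2 + 0) - 113 = J**2 - 113 = -113 + J**2)
1/((51 - 103*(-45)) + l(-201)) = 1/((51 - 103*(-45)) + (-113 + (-201)**2)) = 1/((51 + 4635) + (-113 + 40401)) = 1/(4686 + 40288) = 1/44974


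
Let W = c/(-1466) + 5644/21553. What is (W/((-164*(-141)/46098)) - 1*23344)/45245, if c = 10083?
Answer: -2844290739163633/5509649884292540 ≈ -0.51624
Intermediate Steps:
W = -209044795/31596698 (W = 10083/(-1466) + 5644/21553 = 10083*(-1/1466) + 5644*(1/21553) = -10083/1466 + 5644/21553 = -209044795/31596698 ≈ -6.6160)
(W/((-164*(-141)/46098)) - 1*23344)/45245 = (-209044795/(31596698*(-164*(-141)/46098)) - 1*23344)/45245 = (-209044795/(31596698*(23124*(1/46098))) - 23344)*(1/45245) = (-209044795/(31596698*3854/7683) - 23344)*(1/45245) = (-209044795/31596698*7683/3854 - 23344)*(1/45245) = (-1606091159985/121773674092 - 23344)*(1/45245) = -2844290739163633/121773674092*1/45245 = -2844290739163633/5509649884292540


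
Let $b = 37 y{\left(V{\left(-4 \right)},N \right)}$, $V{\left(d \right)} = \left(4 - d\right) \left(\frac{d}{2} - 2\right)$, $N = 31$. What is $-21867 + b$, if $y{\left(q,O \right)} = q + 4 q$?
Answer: $-27787$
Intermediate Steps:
$V{\left(d \right)} = \left(-2 + \frac{d}{2}\right) \left(4 - d\right)$ ($V{\left(d \right)} = \left(4 - d\right) \left(d \frac{1}{2} - 2\right) = \left(4 - d\right) \left(\frac{d}{2} - 2\right) = \left(4 - d\right) \left(-2 + \frac{d}{2}\right) = \left(-2 + \frac{d}{2}\right) \left(4 - d\right)$)
$y{\left(q,O \right)} = 5 q$
$b = -5920$ ($b = 37 \cdot 5 \left(-8 + 4 \left(-4\right) - \frac{\left(-4\right)^{2}}{2}\right) = 37 \cdot 5 \left(-8 - 16 - 8\right) = 37 \cdot 5 \left(-32\right) = 37 \left(-160\right) = -5920$)
$-21867 + b = -21867 - 5920 = -27787$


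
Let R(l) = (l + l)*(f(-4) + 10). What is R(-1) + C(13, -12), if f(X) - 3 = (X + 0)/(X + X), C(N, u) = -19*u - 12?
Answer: 189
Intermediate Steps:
C(N, u) = -12 - 19*u
f(X) = 7/2 (f(X) = 3 + (X + 0)/(X + X) = 3 + X/((2*X)) = 3 + X*(1/(2*X)) = 3 + ½ = 7/2)
R(l) = 27*l (R(l) = (l + l)*(7/2 + 10) = (2*l)*(27/2) = 27*l)
R(-1) + C(13, -12) = 27*(-1) + (-12 - 19*(-12)) = -27 + (-12 + 228) = -27 + 216 = 189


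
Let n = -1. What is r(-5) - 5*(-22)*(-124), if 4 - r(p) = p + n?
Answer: -13630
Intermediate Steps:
r(p) = 5 - p (r(p) = 4 - (p - 1) = 4 - (-1 + p) = 4 + (1 - p) = 5 - p)
r(-5) - 5*(-22)*(-124) = (5 - 1*(-5)) - 5*(-22)*(-124) = (5 + 5) + 110*(-124) = 10 - 13640 = -13630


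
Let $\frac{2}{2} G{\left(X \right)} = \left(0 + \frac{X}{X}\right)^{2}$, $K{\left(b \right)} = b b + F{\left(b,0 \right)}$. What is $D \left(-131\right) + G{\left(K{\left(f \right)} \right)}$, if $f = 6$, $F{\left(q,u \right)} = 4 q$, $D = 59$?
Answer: $-7728$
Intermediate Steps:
$K{\left(b \right)} = b^{2} + 4 b$ ($K{\left(b \right)} = b b + 4 b = b^{2} + 4 b$)
$G{\left(X \right)} = 1$ ($G{\left(X \right)} = \left(0 + \frac{X}{X}\right)^{2} = \left(0 + 1\right)^{2} = 1^{2} = 1$)
$D \left(-131\right) + G{\left(K{\left(f \right)} \right)} = 59 \left(-131\right) + 1 = -7729 + 1 = -7728$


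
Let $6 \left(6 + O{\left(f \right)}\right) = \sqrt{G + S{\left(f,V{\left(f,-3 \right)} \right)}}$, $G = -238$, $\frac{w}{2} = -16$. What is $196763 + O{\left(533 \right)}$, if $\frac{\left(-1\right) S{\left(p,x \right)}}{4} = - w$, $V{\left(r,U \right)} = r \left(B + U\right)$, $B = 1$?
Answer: $196757 + \frac{i \sqrt{366}}{6} \approx 1.9676 \cdot 10^{5} + 3.1885 i$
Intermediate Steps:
$w = -32$ ($w = 2 \left(-16\right) = -32$)
$V{\left(r,U \right)} = r \left(1 + U\right)$
$S{\left(p,x \right)} = -128$ ($S{\left(p,x \right)} = - 4 \left(\left(-1\right) \left(-32\right)\right) = \left(-4\right) 32 = -128$)
$O{\left(f \right)} = -6 + \frac{i \sqrt{366}}{6}$ ($O{\left(f \right)} = -6 + \frac{\sqrt{-238 - 128}}{6} = -6 + \frac{\sqrt{-366}}{6} = -6 + \frac{i \sqrt{366}}{6}$)
$196763 + O{\left(533 \right)} = 196763 - \left(6 - \frac{i \sqrt{366}}{6}\right) = 196757 + \frac{i \sqrt{366}}{6}$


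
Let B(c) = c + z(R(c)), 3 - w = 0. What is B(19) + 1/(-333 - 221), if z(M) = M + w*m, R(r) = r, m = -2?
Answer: 17727/554 ≈ 31.998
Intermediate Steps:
w = 3 (w = 3 - 1*0 = 3 + 0 = 3)
z(M) = -6 + M (z(M) = M + 3*(-2) = M - 6 = -6 + M)
B(c) = -6 + 2*c (B(c) = c + (-6 + c) = -6 + 2*c)
B(19) + 1/(-333 - 221) = (-6 + 2*19) + 1/(-333 - 221) = (-6 + 38) + 1/(-554) = 32 - 1/554 = 17727/554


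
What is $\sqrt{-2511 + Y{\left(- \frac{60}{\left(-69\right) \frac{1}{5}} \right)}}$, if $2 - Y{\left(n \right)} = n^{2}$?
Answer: $\frac{i \sqrt{1337261}}{23} \approx 50.278 i$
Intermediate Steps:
$Y{\left(n \right)} = 2 - n^{2}$
$\sqrt{-2511 + Y{\left(- \frac{60}{\left(-69\right) \frac{1}{5}} \right)}} = \sqrt{-2511 + \left(2 - \left(- \frac{60}{\left(-69\right) \frac{1}{5}}\right)^{2}\right)} = \sqrt{-2511 + \left(2 - \left(- \frac{60}{- \frac{69}{5}}\right)^{2}\right)} = \sqrt{-2511 + \left(2 - \left(\left(-60\right) \left(- \frac{5}{69}\right)\right)^{2}\right)} = \sqrt{-2511 + \left(2 - \left(\frac{100}{23}\right)^{2}\right)} = \sqrt{-2511 + \left(2 - \frac{10000}{529}\right)} = \sqrt{-2511 - \frac{8942}{529}} = \sqrt{- \frac{1337261}{529}} = \frac{i \sqrt{1337261}}{23}$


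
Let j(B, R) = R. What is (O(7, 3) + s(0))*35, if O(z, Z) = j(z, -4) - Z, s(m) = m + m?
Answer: -245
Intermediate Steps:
s(m) = 2*m
O(z, Z) = -4 - Z
(O(7, 3) + s(0))*35 = ((-4 - 1*3) + 2*0)*35 = ((-4 - 3) + 0)*35 = (-7 + 0)*35 = -7*35 = -245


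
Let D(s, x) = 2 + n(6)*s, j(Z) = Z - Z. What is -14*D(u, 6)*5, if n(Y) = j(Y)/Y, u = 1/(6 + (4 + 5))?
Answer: -140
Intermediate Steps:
j(Z) = 0
u = 1/15 (u = 1/(6 + 9) = 1/15 ≈ 0.066667)
n(Y) = 0 (n(Y) = 0/Y = 0)
D(s, x) = 2 (D(s, x) = 2 + 0*s = 2 + 0 = 2)
-14*D(u, 6)*5 = -14*2*5 = -28*5 = -140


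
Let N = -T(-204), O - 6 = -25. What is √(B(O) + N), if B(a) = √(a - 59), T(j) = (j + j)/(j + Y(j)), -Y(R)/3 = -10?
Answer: √(-1972 + 841*I*√78)/29 ≈ 1.8429 + 2.3961*I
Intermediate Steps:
Y(R) = 30 (Y(R) = -3*(-10) = 30)
O = -19 (O = 6 - 25 = -19)
T(j) = 2*j/(30 + j) (T(j) = (j + j)/(j + 30) = (2*j)/(30 + j) = 2*j/(30 + j))
B(a) = √(-59 + a)
N = -68/29 (N = -2*(-204)/(30 - 204) = -2*(-204)/(-174) = -2*(-204)*(-1)/174 = -1*68/29 = -68/29 ≈ -2.3448)
√(B(O) + N) = √(√(-59 - 19) - 68/29) = √(√(-78) - 68/29) = √(I*√78 - 68/29) = √(-68/29 + I*√78)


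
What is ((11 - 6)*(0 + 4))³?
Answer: 8000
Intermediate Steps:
((11 - 6)*(0 + 4))³ = (5*4)³ = 20³ = 8000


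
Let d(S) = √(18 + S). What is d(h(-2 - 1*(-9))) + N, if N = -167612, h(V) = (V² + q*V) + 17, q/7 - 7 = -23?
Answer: -167612 + 10*I*√7 ≈ -1.6761e+5 + 26.458*I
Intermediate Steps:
q = -112 (q = 49 + 7*(-23) = 49 - 161 = -112)
h(V) = 17 + V² - 112*V (h(V) = (V² - 112*V) + 17 = 17 + V² - 112*V)
d(h(-2 - 1*(-9))) + N = √(18 + (17 + (-2 - 1*(-9))² - 112*(-2 - 1*(-9)))) - 167612 = √(18 + (17 + (-2 + 9)² - 112*(-2 + 9))) - 167612 = √(18 + (17 + 7² - 112*7)) - 167612 = √(18 + (17 + 49 - 784)) - 167612 = √(18 - 718) - 167612 = √(-700) - 167612 = 10*I*√7 - 167612 = -167612 + 10*I*√7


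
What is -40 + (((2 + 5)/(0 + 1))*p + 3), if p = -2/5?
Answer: -199/5 ≈ -39.800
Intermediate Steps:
p = -⅖ (p = -2*⅕ = -⅖ ≈ -0.40000)
-40 + (((2 + 5)/(0 + 1))*p + 3) = -40 + (((2 + 5)/(0 + 1))*(-⅖) + 3) = -40 + ((7/1)*(-⅖) + 3) = -40 + ((7*1)*(-⅖) + 3) = -40 + (7*(-⅖) + 3) = -40 + (-14/5 + 3) = -40 + ⅕ = -199/5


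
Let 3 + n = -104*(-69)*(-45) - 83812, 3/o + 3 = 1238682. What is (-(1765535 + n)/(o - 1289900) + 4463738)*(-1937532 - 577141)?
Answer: -854035335361839572359618/76084382957 ≈ -1.1225e+13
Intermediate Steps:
o = 1/412893 (o = 3/(-3 + 1238682) = 3/1238679 = 3*(1/1238679) = 1/412893 ≈ 2.4219e-6)
n = -406735 (n = -3 + (-104*(-69)*(-45) - 83812) = -3 + (7176*(-45) - 83812) = -3 + (-322920 - 83812) = -3 - 406732 = -406735)
(-(1765535 + n)/(o - 1289900) + 4463738)*(-1937532 - 577141) = (-(1765535 - 406735)/(1/412893 - 1289900) + 4463738)*(-1937532 - 577141) = (-1358800/(-532590680699/412893) + 4463738)*(-2514673) = (-1358800*(-412893)/532590680699 + 4463738)*(-2514673) = (-1*(-561039008400/532590680699) + 4463738)*(-2514673) = (561039008400/532590680699 + 4463738)*(-2514673) = (2377345820921001262/532590680699)*(-2514673) = -854035335361839572359618/76084382957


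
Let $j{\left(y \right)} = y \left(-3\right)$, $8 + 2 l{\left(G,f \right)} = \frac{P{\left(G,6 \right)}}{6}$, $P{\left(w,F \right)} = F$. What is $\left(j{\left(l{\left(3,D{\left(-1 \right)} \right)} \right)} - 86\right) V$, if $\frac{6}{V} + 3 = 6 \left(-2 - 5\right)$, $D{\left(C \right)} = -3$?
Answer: $\frac{151}{15} \approx 10.067$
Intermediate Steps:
$V = - \frac{2}{15}$ ($V = \frac{6}{-3 + 6 \left(-2 - 5\right)} = \frac{6}{-3 + 6 \left(-7\right)} = \frac{6}{-3 - 42} = \frac{6}{-45} = 6 \left(- \frac{1}{45}\right) = - \frac{2}{15} \approx -0.13333$)
$l{\left(G,f \right)} = - \frac{7}{2}$ ($l{\left(G,f \right)} = -4 + \frac{6 \cdot \frac{1}{6}}{2} = -4 + \frac{1}{2} \cdot 1 = -4 + \frac{1}{2} = - \frac{7}{2}$)
$j{\left(y \right)} = - 3 y$
$\left(j{\left(l{\left(3,D{\left(-1 \right)} \right)} \right)} - 86\right) V = \left(\left(-3\right) \left(- \frac{7}{2}\right) - 86\right) \left(- \frac{2}{15}\right) = \left(\frac{21}{2} - 86\right) \left(- \frac{2}{15}\right) = \left(- \frac{151}{2}\right) \left(- \frac{2}{15}\right) = \frac{151}{15}$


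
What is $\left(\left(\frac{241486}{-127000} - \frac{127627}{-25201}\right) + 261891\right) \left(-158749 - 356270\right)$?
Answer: $- \frac{215844292814283579483}{1600263500} \approx -1.3488 \cdot 10^{11}$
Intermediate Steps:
$\left(\left(\frac{241486}{-127000} - \frac{127627}{-25201}\right) + 261891\right) \left(-158749 - 356270\right) = \left(\left(241486 \left(- \frac{1}{127000}\right) - - \frac{127627}{25201}\right) + 261891\right) \left(-515019\right) = \left(\left(- \frac{120743}{63500} + \frac{127627}{25201}\right) + 261891\right) \left(-515019\right) = \left(\frac{5061470157}{1600263500} + 261891\right) \left(-515019\right) = \frac{419099669748657}{1600263500} \left(-515019\right) = - \frac{215844292814283579483}{1600263500}$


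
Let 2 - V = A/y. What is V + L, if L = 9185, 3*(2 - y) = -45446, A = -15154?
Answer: 208806493/22726 ≈ 9188.0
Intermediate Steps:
y = 45452/3 (y = 2 - 1/3*(-45446) = 2 + 45446/3 = 45452/3 ≈ 15151.)
V = 68183/22726 (V = 2 - (-15154)/45452/3 = 2 - (-15154)*3/45452 = 2 - 1*(-22731/22726) = 2 + 22731/22726 = 68183/22726 ≈ 3.0002)
V + L = 68183/22726 + 9185 = 208806493/22726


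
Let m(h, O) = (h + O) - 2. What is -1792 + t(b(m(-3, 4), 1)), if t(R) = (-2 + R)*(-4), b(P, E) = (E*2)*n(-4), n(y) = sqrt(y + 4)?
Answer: -1784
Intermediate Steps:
m(h, O) = -2 + O + h (m(h, O) = (O + h) - 2 = -2 + O + h)
n(y) = sqrt(4 + y)
b(P, E) = 0 (b(P, E) = (E*2)*sqrt(4 - 4) = (2*E)*sqrt(0) = (2*E)*0 = 0)
t(R) = 8 - 4*R
-1792 + t(b(m(-3, 4), 1)) = -1792 + (8 - 4*0) = -1792 + (8 + 0) = -1792 + 8 = -1784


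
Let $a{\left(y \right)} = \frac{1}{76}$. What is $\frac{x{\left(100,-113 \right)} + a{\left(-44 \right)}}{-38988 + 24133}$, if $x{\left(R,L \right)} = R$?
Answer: $- \frac{7601}{1128980} \approx -0.0067326$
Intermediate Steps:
$a{\left(y \right)} = \frac{1}{76}$
$\frac{x{\left(100,-113 \right)} + a{\left(-44 \right)}}{-38988 + 24133} = \frac{100 + \frac{1}{76}}{-38988 + 24133} = \frac{7601}{76 \left(-14855\right)} = \frac{7601}{76} \left(- \frac{1}{14855}\right) = - \frac{7601}{1128980}$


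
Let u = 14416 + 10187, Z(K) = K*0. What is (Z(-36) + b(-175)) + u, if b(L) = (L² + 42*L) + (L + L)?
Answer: 47528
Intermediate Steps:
Z(K) = 0
b(L) = L² + 44*L (b(L) = (L² + 42*L) + 2*L = L² + 44*L)
u = 24603
(Z(-36) + b(-175)) + u = (0 - 175*(44 - 175)) + 24603 = (0 - 175*(-131)) + 24603 = (0 + 22925) + 24603 = 22925 + 24603 = 47528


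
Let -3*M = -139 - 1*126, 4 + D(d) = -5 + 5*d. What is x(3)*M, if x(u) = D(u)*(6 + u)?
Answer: 4770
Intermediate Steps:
D(d) = -9 + 5*d (D(d) = -4 + (-5 + 5*d) = -9 + 5*d)
x(u) = (-9 + 5*u)*(6 + u)
M = 265/3 (M = -(-139 - 1*126)/3 = -(-139 - 126)/3 = -1/3*(-265) = 265/3 ≈ 88.333)
x(3)*M = ((-9 + 5*3)*(6 + 3))*(265/3) = ((-9 + 15)*9)*(265/3) = (6*9)*(265/3) = 54*(265/3) = 4770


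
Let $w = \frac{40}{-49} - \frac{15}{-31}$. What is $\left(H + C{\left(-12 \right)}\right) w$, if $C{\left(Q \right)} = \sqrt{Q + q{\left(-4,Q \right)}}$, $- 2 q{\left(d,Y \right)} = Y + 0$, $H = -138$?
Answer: $\frac{69690}{1519} - \frac{505 i \sqrt{6}}{1519} \approx 45.879 - 0.81435 i$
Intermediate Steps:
$q{\left(d,Y \right)} = - \frac{Y}{2}$ ($q{\left(d,Y \right)} = - \frac{Y + 0}{2} = - \frac{Y}{2}$)
$w = - \frac{505}{1519}$ ($w = 40 \left(- \frac{1}{49}\right) - - \frac{15}{31} = - \frac{40}{49} + \frac{15}{31} = - \frac{505}{1519} \approx -0.33246$)
$C{\left(Q \right)} = \frac{\sqrt{2} \sqrt{Q}}{2}$ ($C{\left(Q \right)} = \sqrt{Q - \frac{Q}{2}} = \sqrt{\frac{Q}{2}} = \frac{\sqrt{2} \sqrt{Q}}{2}$)
$\left(H + C{\left(-12 \right)}\right) w = \left(-138 + \frac{\sqrt{2} \sqrt{-12}}{2}\right) \left(- \frac{505}{1519}\right) = \left(-138 + \frac{\sqrt{2} \cdot 2 i \sqrt{3}}{2}\right) \left(- \frac{505}{1519}\right) = \left(-138 + i \sqrt{6}\right) \left(- \frac{505}{1519}\right) = \frac{69690}{1519} - \frac{505 i \sqrt{6}}{1519}$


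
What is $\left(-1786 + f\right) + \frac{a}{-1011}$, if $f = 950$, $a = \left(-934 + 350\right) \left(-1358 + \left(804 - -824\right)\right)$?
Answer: $- \frac{229172}{337} \approx -680.04$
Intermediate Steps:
$a = -157680$ ($a = - 584 \left(-1358 + \left(804 + 824\right)\right) = - 584 \left(-1358 + 1628\right) = \left(-584\right) 270 = -157680$)
$\left(-1786 + f\right) + \frac{a}{-1011} = \left(-1786 + 950\right) - \frac{157680}{-1011} = -836 - - \frac{52560}{337} = -836 + \frac{52560}{337} = - \frac{229172}{337}$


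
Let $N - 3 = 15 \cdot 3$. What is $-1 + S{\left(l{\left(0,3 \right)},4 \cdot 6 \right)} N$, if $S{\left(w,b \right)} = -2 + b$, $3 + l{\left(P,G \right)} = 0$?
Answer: $1055$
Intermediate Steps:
$l{\left(P,G \right)} = -3$ ($l{\left(P,G \right)} = -3 + 0 = -3$)
$N = 48$ ($N = 3 + 15 \cdot 3 = 3 + 45 = 48$)
$-1 + S{\left(l{\left(0,3 \right)},4 \cdot 6 \right)} N = -1 + \left(-2 + 4 \cdot 6\right) 48 = -1 + \left(-2 + 24\right) 48 = -1 + 22 \cdot 48 = -1 + 1056 = 1055$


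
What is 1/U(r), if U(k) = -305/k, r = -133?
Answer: 133/305 ≈ 0.43607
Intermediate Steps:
1/U(r) = 1/(-305/(-133)) = 1/(-305*(-1/133)) = 1/(305/133) = 133/305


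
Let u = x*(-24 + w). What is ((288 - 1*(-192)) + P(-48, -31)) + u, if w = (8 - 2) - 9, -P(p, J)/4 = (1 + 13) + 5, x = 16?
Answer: -28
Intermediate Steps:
P(p, J) = -76 (P(p, J) = -4*((1 + 13) + 5) = -4*(14 + 5) = -4*19 = -76)
w = -3 (w = 6 - 9 = -3)
u = -432 (u = 16*(-24 - 3) = 16*(-27) = -432)
((288 - 1*(-192)) + P(-48, -31)) + u = ((288 - 1*(-192)) - 76) - 432 = ((288 + 192) - 76) - 432 = (480 - 76) - 432 = 404 - 432 = -28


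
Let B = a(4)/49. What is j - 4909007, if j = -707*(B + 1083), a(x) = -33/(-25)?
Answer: -993073733/175 ≈ -5.6747e+6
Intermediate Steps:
a(x) = 33/25 (a(x) = -33*(-1/25) = 33/25)
B = 33/1225 (B = (33/25)/49 = (33/25)*(1/49) = 33/1225 ≈ 0.026939)
j = -133997508/175 (j = -707*(33/1225 + 1083) = -707*1326708/1225 = -133997508/175 ≈ -7.6570e+5)
j - 4909007 = -133997508/175 - 4909007 = -993073733/175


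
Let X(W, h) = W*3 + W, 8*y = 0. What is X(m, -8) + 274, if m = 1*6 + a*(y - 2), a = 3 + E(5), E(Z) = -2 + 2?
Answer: 274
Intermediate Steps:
E(Z) = 0
y = 0 (y = (⅛)*0 = 0)
a = 3 (a = 3 + 0 = 3)
m = 0 (m = 1*6 + 3*(0 - 2) = 6 + 3*(-2) = 6 - 6 = 0)
X(W, h) = 4*W (X(W, h) = 3*W + W = 4*W)
X(m, -8) + 274 = 4*0 + 274 = 0 + 274 = 274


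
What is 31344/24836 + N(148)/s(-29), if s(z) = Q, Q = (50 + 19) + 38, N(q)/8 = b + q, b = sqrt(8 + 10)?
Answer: 8189908/664363 + 24*sqrt(2)/107 ≈ 12.645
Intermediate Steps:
b = 3*sqrt(2) (b = sqrt(18) = 3*sqrt(2) ≈ 4.2426)
N(q) = 8*q + 24*sqrt(2) (N(q) = 8*(3*sqrt(2) + q) = 8*(q + 3*sqrt(2)) = 8*q + 24*sqrt(2))
Q = 107 (Q = 69 + 38 = 107)
s(z) = 107
31344/24836 + N(148)/s(-29) = 31344/24836 + (8*148 + 24*sqrt(2))/107 = 31344*(1/24836) + (1184 + 24*sqrt(2))*(1/107) = 7836/6209 + (1184/107 + 24*sqrt(2)/107) = 8189908/664363 + 24*sqrt(2)/107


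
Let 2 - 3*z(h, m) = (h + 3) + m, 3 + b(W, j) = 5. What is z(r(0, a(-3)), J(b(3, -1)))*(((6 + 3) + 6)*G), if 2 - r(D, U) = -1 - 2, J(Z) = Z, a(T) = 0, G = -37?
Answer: 1480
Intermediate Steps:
b(W, j) = 2 (b(W, j) = -3 + 5 = 2)
r(D, U) = 5 (r(D, U) = 2 - (-1 - 2) = 2 - 1*(-3) = 2 + 3 = 5)
z(h, m) = -⅓ - h/3 - m/3 (z(h, m) = ⅔ - ((h + 3) + m)/3 = ⅔ - ((3 + h) + m)/3 = ⅔ - (3 + h + m)/3 = ⅔ + (-1 - h/3 - m/3) = -⅓ - h/3 - m/3)
z(r(0, a(-3)), J(b(3, -1)))*(((6 + 3) + 6)*G) = (-⅓ - ⅓*5 - ⅓*2)*(((6 + 3) + 6)*(-37)) = (-⅓ - 5/3 - ⅔)*((9 + 6)*(-37)) = -40*(-37) = -8/3*(-555) = 1480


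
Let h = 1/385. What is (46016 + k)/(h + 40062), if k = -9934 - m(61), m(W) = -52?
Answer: 13911590/15423871 ≈ 0.90195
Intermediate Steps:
h = 1/385 ≈ 0.0025974
k = -9882 (k = -9934 - 1*(-52) = -9934 + 52 = -9882)
(46016 + k)/(h + 40062) = (46016 - 9882)/(1/385 + 40062) = 36134/(15423871/385) = 36134*(385/15423871) = 13911590/15423871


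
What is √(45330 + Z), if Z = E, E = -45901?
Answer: I*√571 ≈ 23.896*I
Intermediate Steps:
Z = -45901
√(45330 + Z) = √(45330 - 45901) = √(-571) = I*√571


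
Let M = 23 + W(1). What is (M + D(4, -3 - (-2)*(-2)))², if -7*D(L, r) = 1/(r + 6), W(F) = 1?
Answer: 28561/49 ≈ 582.88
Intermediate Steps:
D(L, r) = -1/(7*(6 + r)) (D(L, r) = -1/(7*(r + 6)) = -1/(7*(6 + r)))
M = 24 (M = 23 + 1 = 24)
(M + D(4, -3 - (-2)*(-2)))² = (24 - 1/(42 + 7*(-3 - (-2)*(-2))))² = (24 - 1/(42 + 7*(-3 - 1*4)))² = (24 - 1/(42 + 7*(-3 - 4)))² = (24 - 1/(42 + 7*(-7)))² = (24 - 1/(42 - 49))² = (24 - 1/(-7))² = (24 - 1*(-⅐))² = (24 + ⅐)² = (169/7)² = 28561/49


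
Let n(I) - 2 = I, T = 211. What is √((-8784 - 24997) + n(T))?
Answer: 4*I*√2098 ≈ 183.22*I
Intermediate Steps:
n(I) = 2 + I
√((-8784 - 24997) + n(T)) = √((-8784 - 24997) + (2 + 211)) = √(-33781 + 213) = √(-33568) = 4*I*√2098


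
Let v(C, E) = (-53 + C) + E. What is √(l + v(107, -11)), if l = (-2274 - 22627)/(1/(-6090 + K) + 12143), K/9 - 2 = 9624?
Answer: √39171069435344938315/978045793 ≈ 6.3992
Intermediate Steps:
K = 86634 (K = 18 + 9*9624 = 18 + 86616 = 86634)
v(C, E) = -53 + C + E
l = -2005626144/978045793 (l = (-2274 - 22627)/(1/(-6090 + 86634) + 12143) = -24901/(1/80544 + 12143) = -24901/978045793/80544 = -24901*80544/978045793 = -2005626144/978045793 ≈ -2.0506)
√(l + v(107, -11)) = √(-2005626144/978045793 + (-53 + 107 - 11)) = √(-2005626144/978045793 + 43) = √(40050342955/978045793) = √39171069435344938315/978045793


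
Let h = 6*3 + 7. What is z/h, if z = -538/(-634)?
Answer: 269/7925 ≈ 0.033943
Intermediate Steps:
z = 269/317 (z = -538*(-1/634) = 269/317 ≈ 0.84858)
h = 25 (h = 18 + 7 = 25)
z/h = (269/317)/25 = (269/317)*(1/25) = 269/7925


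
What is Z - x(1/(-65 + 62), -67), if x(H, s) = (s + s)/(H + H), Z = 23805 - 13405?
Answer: 10199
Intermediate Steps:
Z = 10400
x(H, s) = s/H (x(H, s) = (2*s)/((2*H)) = (2*s)*(1/(2*H)) = s/H)
Z - x(1/(-65 + 62), -67) = 10400 - (-67)/(1/(-65 + 62)) = 10400 - (-67)/(1/(-3)) = 10400 - (-67)/(-1/3) = 10400 - (-67)*(-3) = 10400 - 1*201 = 10400 - 201 = 10199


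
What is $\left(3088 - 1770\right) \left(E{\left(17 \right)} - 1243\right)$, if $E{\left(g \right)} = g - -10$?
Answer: $-1602688$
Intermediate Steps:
$E{\left(g \right)} = 10 + g$ ($E{\left(g \right)} = g + 10 = 10 + g$)
$\left(3088 - 1770\right) \left(E{\left(17 \right)} - 1243\right) = \left(3088 - 1770\right) \left(\left(10 + 17\right) - 1243\right) = 1318 \left(27 - 1243\right) = 1318 \left(-1216\right) = -1602688$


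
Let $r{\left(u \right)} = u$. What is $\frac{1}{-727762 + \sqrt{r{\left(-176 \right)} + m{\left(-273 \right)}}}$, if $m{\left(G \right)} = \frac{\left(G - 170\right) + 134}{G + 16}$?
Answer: $- \frac{187034834}{136116844906431} - \frac{i \sqrt{11545211}}{136116844906431} \approx -1.3741 \cdot 10^{-6} - 2.4963 \cdot 10^{-11} i$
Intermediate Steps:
$m{\left(G \right)} = \frac{-36 + G}{16 + G}$ ($m{\left(G \right)} = \frac{\left(G - 170\right) + 134}{16 + G} = \frac{\left(-170 + G\right) + 134}{16 + G} = \frac{-36 + G}{16 + G}$)
$\frac{1}{-727762 + \sqrt{r{\left(-176 \right)} + m{\left(-273 \right)}}} = \frac{1}{-727762 + \sqrt{-176 + \frac{-36 - 273}{16 - 273}}} = \frac{1}{-727762 + \sqrt{-176 + \frac{1}{-257} \left(-309\right)}} = \frac{1}{-727762 + \sqrt{-176 - - \frac{309}{257}}} = \frac{1}{-727762 + \sqrt{-176 + \frac{309}{257}}} = \frac{1}{-727762 + \sqrt{- \frac{44923}{257}}} = \frac{1}{-727762 + \frac{i \sqrt{11545211}}{257}}$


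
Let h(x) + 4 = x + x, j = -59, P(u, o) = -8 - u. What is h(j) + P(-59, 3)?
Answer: -71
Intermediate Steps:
h(x) = -4 + 2*x (h(x) = -4 + (x + x) = -4 + 2*x)
h(j) + P(-59, 3) = (-4 + 2*(-59)) + (-8 - 1*(-59)) = (-4 - 118) + (-8 + 59) = -122 + 51 = -71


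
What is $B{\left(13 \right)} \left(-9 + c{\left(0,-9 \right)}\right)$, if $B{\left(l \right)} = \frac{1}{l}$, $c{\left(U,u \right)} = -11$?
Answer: $- \frac{20}{13} \approx -1.5385$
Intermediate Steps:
$B{\left(13 \right)} \left(-9 + c{\left(0,-9 \right)}\right) = \frac{-9 - 11}{13} = \frac{1}{13} \left(-20\right) = - \frac{20}{13}$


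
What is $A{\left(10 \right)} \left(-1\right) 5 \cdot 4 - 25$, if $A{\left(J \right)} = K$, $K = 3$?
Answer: $-85$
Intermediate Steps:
$A{\left(J \right)} = 3$
$A{\left(10 \right)} \left(-1\right) 5 \cdot 4 - 25 = 3 \left(-1\right) 5 \cdot 4 - 25 = 3 \left(\left(-5\right) 4\right) - 25 = 3 \left(-20\right) - 25 = -60 - 25 = -85$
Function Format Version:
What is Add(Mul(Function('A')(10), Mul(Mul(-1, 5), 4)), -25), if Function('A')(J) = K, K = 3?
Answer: -85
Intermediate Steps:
Function('A')(J) = 3
Add(Mul(Function('A')(10), Mul(Mul(-1, 5), 4)), -25) = Add(Mul(3, Mul(Mul(-1, 5), 4)), -25) = Add(Mul(3, Mul(-5, 4)), -25) = Add(Mul(3, -20), -25) = Add(-60, -25) = -85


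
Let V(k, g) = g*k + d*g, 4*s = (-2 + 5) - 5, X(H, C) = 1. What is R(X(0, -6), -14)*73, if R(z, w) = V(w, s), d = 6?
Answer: 292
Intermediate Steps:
s = -½ (s = ((-2 + 5) - 5)/4 = (3 - 5)/4 = (¼)*(-2) = -½ ≈ -0.50000)
V(k, g) = 6*g + g*k (V(k, g) = g*k + 6*g = 6*g + g*k)
R(z, w) = -3 - w/2 (R(z, w) = -(6 + w)/2 = -3 - w/2)
R(X(0, -6), -14)*73 = (-3 - ½*(-14))*73 = (-3 + 7)*73 = 4*73 = 292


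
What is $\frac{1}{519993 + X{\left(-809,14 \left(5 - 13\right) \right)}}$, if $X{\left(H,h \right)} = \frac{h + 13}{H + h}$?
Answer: $\frac{307}{159637884} \approx 1.9231 \cdot 10^{-6}$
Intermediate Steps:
$X{\left(H,h \right)} = \frac{13 + h}{H + h}$
$\frac{1}{519993 + X{\left(-809,14 \left(5 - 13\right) \right)}} = \frac{1}{519993 + \frac{13 + 14 \left(5 - 13\right)}{-809 + 14 \left(5 - 13\right)}} = \frac{1}{519993 + \frac{13 + 14 \left(-8\right)}{-809 + 14 \left(-8\right)}} = \frac{1}{519993 + \frac{13 - 112}{-809 - 112}} = \frac{1}{519993 + \frac{1}{-921} \left(-99\right)} = \frac{1}{519993 - - \frac{33}{307}} = \frac{1}{519993 + \frac{33}{307}} = \frac{1}{\frac{159637884}{307}} = \frac{307}{159637884}$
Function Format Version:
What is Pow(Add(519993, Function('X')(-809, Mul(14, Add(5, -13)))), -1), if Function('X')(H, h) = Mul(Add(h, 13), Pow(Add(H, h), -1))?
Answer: Rational(307, 159637884) ≈ 1.9231e-6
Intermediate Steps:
Function('X')(H, h) = Mul(Pow(Add(H, h), -1), Add(13, h)) (Function('X')(H, h) = Mul(Add(13, h), Pow(Add(H, h), -1)) = Mul(Pow(Add(H, h), -1), Add(13, h)))
Pow(Add(519993, Function('X')(-809, Mul(14, Add(5, -13)))), -1) = Pow(Add(519993, Mul(Pow(Add(-809, Mul(14, Add(5, -13))), -1), Add(13, Mul(14, Add(5, -13))))), -1) = Pow(Add(519993, Mul(Pow(Add(-809, Mul(14, -8)), -1), Add(13, Mul(14, -8)))), -1) = Pow(Add(519993, Mul(Pow(Add(-809, -112), -1), Add(13, -112))), -1) = Pow(Add(519993, Mul(Pow(-921, -1), -99)), -1) = Pow(Add(519993, Mul(Rational(-1, 921), -99)), -1) = Pow(Add(519993, Rational(33, 307)), -1) = Pow(Rational(159637884, 307), -1) = Rational(307, 159637884)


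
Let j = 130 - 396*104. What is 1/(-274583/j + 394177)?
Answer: 41054/16182817141 ≈ 2.5369e-6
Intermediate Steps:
j = -41054 (j = 130 - 41184 = -41054)
1/(-274583/j + 394177) = 1/(-274583/(-41054) + 394177) = 1/(-274583*(-1/41054) + 394177) = 1/(274583/41054 + 394177) = 1/(16182817141/41054) = 41054/16182817141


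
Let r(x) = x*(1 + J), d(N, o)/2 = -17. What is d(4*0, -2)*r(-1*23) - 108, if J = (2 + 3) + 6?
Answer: 9276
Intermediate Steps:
J = 11 (J = 5 + 6 = 11)
d(N, o) = -34 (d(N, o) = 2*(-17) = -34)
r(x) = 12*x (r(x) = x*(1 + 11) = x*12 = 12*x)
d(4*0, -2)*r(-1*23) - 108 = -408*(-1*23) - 108 = -408*(-23) - 108 = -34*(-276) - 108 = 9384 - 108 = 9276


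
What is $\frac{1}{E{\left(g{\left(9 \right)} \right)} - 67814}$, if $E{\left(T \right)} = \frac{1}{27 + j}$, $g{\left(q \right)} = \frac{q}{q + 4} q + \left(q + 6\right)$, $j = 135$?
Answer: $- \frac{162}{10985867} \approx -1.4746 \cdot 10^{-5}$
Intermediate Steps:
$g{\left(q \right)} = 6 + q + \frac{q^{2}}{4 + q}$ ($g{\left(q \right)} = \frac{q}{4 + q} q + \left(6 + q\right) = \frac{q^{2}}{4 + q} + \left(6 + q\right) = 6 + q + \frac{q^{2}}{4 + q}$)
$E{\left(T \right)} = \frac{1}{162}$ ($E{\left(T \right)} = \frac{1}{27 + 135} = \frac{1}{162}$)
$\frac{1}{E{\left(g{\left(9 \right)} \right)} - 67814} = \frac{1}{\frac{1}{162} - 67814} = \frac{1}{- \frac{10985867}{162}} = - \frac{162}{10985867}$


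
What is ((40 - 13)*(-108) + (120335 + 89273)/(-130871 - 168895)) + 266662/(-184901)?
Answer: -80871960820978/27713516583 ≈ -2918.1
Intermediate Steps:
((40 - 13)*(-108) + (120335 + 89273)/(-130871 - 168895)) + 266662/(-184901) = (27*(-108) + 209608/(-299766)) + 266662*(-1/184901) = (-2916 + 209608*(-1/299766)) - 266662/184901 = (-2916 - 104804/149883) - 266662/184901 = -437163632/149883 - 266662/184901 = -80871960820978/27713516583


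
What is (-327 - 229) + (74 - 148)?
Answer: -630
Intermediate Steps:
(-327 - 229) + (74 - 148) = -556 - 74 = -630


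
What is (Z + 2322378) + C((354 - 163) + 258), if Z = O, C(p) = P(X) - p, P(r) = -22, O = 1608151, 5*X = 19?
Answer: 3930058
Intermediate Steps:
X = 19/5 (X = (⅕)*19 = 19/5 ≈ 3.8000)
C(p) = -22 - p
Z = 1608151
(Z + 2322378) + C((354 - 163) + 258) = (1608151 + 2322378) + (-22 - ((354 - 163) + 258)) = 3930529 + (-22 - (191 + 258)) = 3930529 + (-22 - 1*449) = 3930529 + (-22 - 449) = 3930529 - 471 = 3930058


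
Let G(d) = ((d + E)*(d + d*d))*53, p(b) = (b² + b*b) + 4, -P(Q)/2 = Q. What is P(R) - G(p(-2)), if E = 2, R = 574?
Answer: -116900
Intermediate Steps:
P(Q) = -2*Q
p(b) = 4 + 2*b² (p(b) = (b² + b²) + 4 = 2*b² + 4 = 4 + 2*b²)
G(d) = 53*(2 + d)*(d + d²) (G(d) = ((d + 2)*(d + d*d))*53 = ((2 + d)*(d + d²))*53 = 53*(2 + d)*(d + d²))
P(R) - G(p(-2)) = -2*574 - 53*(4 + 2*(-2)²)*(2 + (4 + 2*(-2)²)² + 3*(4 + 2*(-2)²)) = -1148 - 53*(4 + 2*4)*(2 + (4 + 2*4)² + 3*(4 + 2*4)) = -1148 - 53*(4 + 8)*(2 + (4 + 8)² + 3*(4 + 8)) = -1148 - 53*12*(2 + 12² + 3*12) = -1148 - 53*12*(2 + 144 + 36) = -1148 - 53*12*182 = -1148 - 1*115752 = -1148 - 115752 = -116900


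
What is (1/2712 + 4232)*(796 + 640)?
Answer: 4120309415/678 ≈ 6.0772e+6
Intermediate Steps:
(1/2712 + 4232)*(796 + 640) = (1/2712 + 4232)*1436 = (11477185/2712)*1436 = 4120309415/678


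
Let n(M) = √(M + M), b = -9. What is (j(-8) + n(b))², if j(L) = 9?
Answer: 63 + 54*I*√2 ≈ 63.0 + 76.368*I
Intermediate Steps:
n(M) = √2*√M (n(M) = √(2*M) = √2*√M)
(j(-8) + n(b))² = (9 + √2*√(-9))² = (9 + √2*(3*I))² = (9 + 3*I*√2)²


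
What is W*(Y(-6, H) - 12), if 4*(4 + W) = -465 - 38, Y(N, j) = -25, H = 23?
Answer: 19203/4 ≈ 4800.8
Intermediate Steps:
W = -519/4 (W = -4 + (-465 - 38)/4 = -4 + (1/4)*(-503) = -4 - 503/4 = -519/4 ≈ -129.75)
W*(Y(-6, H) - 12) = -519*(-25 - 12)/4 = -519/4*(-37) = 19203/4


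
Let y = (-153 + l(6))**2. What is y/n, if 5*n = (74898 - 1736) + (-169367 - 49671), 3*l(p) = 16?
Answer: -981245/1312884 ≈ -0.74740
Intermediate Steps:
l(p) = 16/3 (l(p) = (1/3)*16 = 16/3)
n = -145876/5 (n = ((74898 - 1736) + (-169367 - 49671))/5 = (73162 - 219038)/5 = (1/5)*(-145876) = -145876/5 ≈ -29175.)
y = 196249/9 (y = (-153 + 16/3)**2 = (-443/3)**2 = 196249/9 ≈ 21805.)
y/n = 196249/(9*(-145876/5)) = (196249/9)*(-5/145876) = -981245/1312884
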